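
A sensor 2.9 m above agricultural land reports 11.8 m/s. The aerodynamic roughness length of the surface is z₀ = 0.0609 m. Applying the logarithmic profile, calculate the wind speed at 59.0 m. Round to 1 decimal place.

21.0 m/s

Log law: V(z) ∝ ln(z/z₀), so V₂/V₁ = ln(z₂/z₀) / ln(z₁/z₀).
ln(59.0/0.0609) = 6.8761, ln(2.9/0.0609) = 3.8632
V₂ = 11.8 × 6.8761/3.8632 = 11.8 × 1.7799 = 21.0025 m/s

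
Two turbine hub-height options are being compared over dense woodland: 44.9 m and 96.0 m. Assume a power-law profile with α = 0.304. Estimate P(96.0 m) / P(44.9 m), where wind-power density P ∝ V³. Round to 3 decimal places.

2.000

Speed ratio: V_B/V_A = (z_B/z_A)^α = (96.0/44.9)^0.304 = (2.1381)^0.304 = 1.25988
Power-density ratio: P_B/P_A = (V_B/V_A)³ = (1.25988)³ = 1.99978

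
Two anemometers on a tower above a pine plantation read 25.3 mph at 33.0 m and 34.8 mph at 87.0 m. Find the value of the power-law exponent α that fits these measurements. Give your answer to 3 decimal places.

α ≈ 0.329

Power law: V₂/V₁ = (z₂/z₁)^α ⇒ α = ln(V₂/V₁) / ln(z₂/z₁)
α = ln(34.8/25.3) / ln(87.0/33.0) = ln(1.3755) / ln(2.6364)
  = 0.31881 / 0.96940 = 0.32888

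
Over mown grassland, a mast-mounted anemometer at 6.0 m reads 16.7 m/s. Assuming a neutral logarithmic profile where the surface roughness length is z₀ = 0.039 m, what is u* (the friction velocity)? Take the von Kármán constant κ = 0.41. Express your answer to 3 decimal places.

Log law: V(z) = (u*/κ) · ln(z/z₀) ⇒ u* = κ · V / ln(z/z₀)
u* = 0.41 × 16.7 / ln(6.0/0.039) = 0.41 × 16.7 / 5.0360
   = 6.8470 / 5.0360 = 1.3596 m/s

u* ≈ 1.360 m/s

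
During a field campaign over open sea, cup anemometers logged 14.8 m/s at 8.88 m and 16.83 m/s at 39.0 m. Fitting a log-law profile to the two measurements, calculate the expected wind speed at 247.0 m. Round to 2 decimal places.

Log law: V ∝ ln(z/z₀). From the pair, with r = V₁/V₂ = 0.87938,
ln z₀ = (ln z₁ − r·ln z₂)/(1 − r) = (2.1838 − 0.87938×3.6636)/0.12062 = -8.6046 → z₀ = 0.0001833 m
V₃ = V₁ · ln(z₃/z₀)/ln(z₁/z₀) = 14.8 × 14.1140/10.7884 = 19.3622 m/s

19.36 m/s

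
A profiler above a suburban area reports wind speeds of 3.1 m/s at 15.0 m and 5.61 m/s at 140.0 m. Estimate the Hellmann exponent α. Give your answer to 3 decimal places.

Power law: V₂/V₁ = (z₂/z₁)^α ⇒ α = ln(V₂/V₁) / ln(z₂/z₁)
α = ln(5.61/3.1) / ln(140.0/15.0) = ln(1.8097) / ln(9.3333)
  = 0.59315 / 2.23359 = 0.26556

α ≈ 0.266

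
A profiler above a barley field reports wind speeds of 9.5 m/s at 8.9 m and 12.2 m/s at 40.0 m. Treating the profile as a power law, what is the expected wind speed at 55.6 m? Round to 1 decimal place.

First find α: α = ln(V₂/V₁)/ln(z₂/z₁) = ln(12.2/9.5)/ln(40.0/8.9) = 0.25014/1.50283 = 0.1664
Extrapolate from 40.0 m to 55.6 m: V₃ = 12.2 × (55.6/40.0)^0.1664 = 12.2 × 1.0563 = 12.8874 m/s

12.9 m/s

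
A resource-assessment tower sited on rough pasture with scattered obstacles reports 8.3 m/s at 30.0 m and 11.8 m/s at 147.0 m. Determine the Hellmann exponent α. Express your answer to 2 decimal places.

α ≈ 0.22

Power law: V₂/V₁ = (z₂/z₁)^α ⇒ α = ln(V₂/V₁) / ln(z₂/z₁)
α = ln(11.8/8.3) / ln(147.0/30.0) = ln(1.4217) / ln(4.9000)
  = 0.35184 / 1.58924 = 0.22139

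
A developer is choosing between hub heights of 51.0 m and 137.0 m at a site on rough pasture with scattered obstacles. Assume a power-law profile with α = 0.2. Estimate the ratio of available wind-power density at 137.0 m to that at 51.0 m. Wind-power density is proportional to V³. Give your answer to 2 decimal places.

Speed ratio: V_B/V_A = (z_B/z_A)^α = (137.0/51.0)^0.2 = (2.6863)^0.2 = 1.21851
Power-density ratio: P_B/P_A = (V_B/V_A)³ = (1.21851)³ = 1.80922

1.81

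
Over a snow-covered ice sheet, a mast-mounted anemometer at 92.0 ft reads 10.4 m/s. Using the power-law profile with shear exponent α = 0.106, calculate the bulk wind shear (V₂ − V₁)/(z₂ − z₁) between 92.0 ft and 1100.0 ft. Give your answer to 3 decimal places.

Power law: V₂ = V₁ · (z₂/z₁)^α = 10.4 × (11.9565)^0.106 = 13.5288 m/s
ΔV/Δz = (13.5288 − 10.4)/(1100.0 − 92.0) = 3.1288/1008.0000 = 0.00310 m/s/ft

0.003 m/s/ft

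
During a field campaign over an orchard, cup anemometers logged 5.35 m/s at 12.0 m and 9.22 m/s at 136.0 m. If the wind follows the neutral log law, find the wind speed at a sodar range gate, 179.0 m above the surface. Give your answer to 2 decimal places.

9.66 m/s

Log law: V ∝ ln(z/z₀). From the pair, with r = V₁/V₂ = 0.58026,
ln z₀ = (ln z₁ − r·ln z₂)/(1 − r) = (2.4849 − 0.58026×4.9127)/0.41974 = -0.8713 → z₀ = 0.4184 m
V₃ = V₁ · ln(z₃/z₀)/ln(z₁/z₀) = 5.35 × 6.0587/3.3562 = 9.6579 m/s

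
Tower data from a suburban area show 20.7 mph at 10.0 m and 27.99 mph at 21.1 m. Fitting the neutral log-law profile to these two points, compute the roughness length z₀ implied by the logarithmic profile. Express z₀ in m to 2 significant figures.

z₀ ≈ 1.2 m

Log law: V(z) ∝ ln(z/z₀). With r = V₁/V₂ = 20.7/27.99 = 0.73955,
r · ln(z₂/z₀) = ln(z₁/z₀) ⇒ ln z₀ = (ln z₁ − r·ln z₂)/(1 − r)
ln z₀ = (2.30259 − 0.73955×3.04927) / 0.26045 = 0.1824
z₀ = exp(0.1824) = 1.200 m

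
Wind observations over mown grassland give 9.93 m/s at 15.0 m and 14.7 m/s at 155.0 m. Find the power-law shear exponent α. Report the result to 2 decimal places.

α ≈ 0.17

Power law: V₂/V₁ = (z₂/z₁)^α ⇒ α = ln(V₂/V₁) / ln(z₂/z₁)
α = ln(14.7/9.93) / ln(155.0/15.0) = ln(1.4804) / ln(10.3333)
  = 0.39229 / 2.33537 = 0.16798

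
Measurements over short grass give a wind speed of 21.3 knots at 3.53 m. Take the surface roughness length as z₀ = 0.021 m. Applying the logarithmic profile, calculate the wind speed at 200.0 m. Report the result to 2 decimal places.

38.08 knots

Log law: V(z) ∝ ln(z/z₀), so V₂/V₁ = ln(z₂/z₀) / ln(z₁/z₀).
ln(200.0/0.021) = 9.1616, ln(3.53/0.021) = 5.1245
V₂ = 21.3 × 9.1616/5.1245 = 21.3 × 1.7878 = 38.0798 knots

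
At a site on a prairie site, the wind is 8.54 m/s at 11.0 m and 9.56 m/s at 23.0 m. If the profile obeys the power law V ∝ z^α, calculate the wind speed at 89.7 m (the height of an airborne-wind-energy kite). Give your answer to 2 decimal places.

First find α: α = ln(V₂/V₁)/ln(z₂/z₁) = ln(9.56/8.54)/ln(23.0/11.0) = 0.11283/0.73760 = 0.1530
Extrapolate from 23.0 m to 89.7 m: V₃ = 9.56 × (89.7/23.0)^0.1530 = 9.56 × 1.2314 = 11.7725 m/s

11.77 m/s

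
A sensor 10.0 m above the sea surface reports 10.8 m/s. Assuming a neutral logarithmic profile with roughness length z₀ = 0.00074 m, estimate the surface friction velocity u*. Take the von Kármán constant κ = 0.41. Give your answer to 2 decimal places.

u* ≈ 0.47 m/s

Log law: V(z) = (u*/κ) · ln(z/z₀) ⇒ u* = κ · V / ln(z/z₀)
u* = 0.41 × 10.8 / ln(10.0/0.00074) = 0.41 × 10.8 / 9.5114
   = 4.4280 / 9.5114 = 0.4655 m/s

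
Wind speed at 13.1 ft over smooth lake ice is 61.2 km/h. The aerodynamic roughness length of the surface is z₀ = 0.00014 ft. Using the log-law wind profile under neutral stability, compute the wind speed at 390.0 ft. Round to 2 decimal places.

Log law: V(z) ∝ ln(z/z₀), so V₂/V₁ = ln(z₂/z₀) / ln(z₁/z₀).
ln(390.0/0.00014) = 14.8400, ln(13.1/0.00014) = 11.4465
V₂ = 61.2 × 14.8400/11.4465 = 61.2 × 1.2965 = 79.3439 km/h

79.34 km/h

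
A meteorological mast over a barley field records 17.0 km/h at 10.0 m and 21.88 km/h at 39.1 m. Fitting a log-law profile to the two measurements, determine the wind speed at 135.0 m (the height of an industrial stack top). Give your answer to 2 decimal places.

Log law: V ∝ ln(z/z₀). From the pair, with r = V₁/V₂ = 0.77697,
ln z₀ = (ln z₁ − r·ln z₂)/(1 − r) = (2.3026 − 0.77697×3.6661)/0.22303 = -2.4474 → z₀ = 0.08651 m
V₃ = V₁ · ln(z₃/z₀)/ln(z₁/z₀) = 17.0 × 7.3527/4.7500 = 26.3148 km/h

26.31 km/h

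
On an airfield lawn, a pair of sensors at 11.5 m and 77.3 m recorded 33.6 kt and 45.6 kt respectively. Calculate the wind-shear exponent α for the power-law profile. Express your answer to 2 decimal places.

α ≈ 0.16

Power law: V₂/V₁ = (z₂/z₁)^α ⇒ α = ln(V₂/V₁) / ln(z₂/z₁)
α = ln(45.6/33.6) / ln(77.3/11.5) = ln(1.3571) / ln(6.7217)
  = 0.30538 / 1.90535 = 0.16028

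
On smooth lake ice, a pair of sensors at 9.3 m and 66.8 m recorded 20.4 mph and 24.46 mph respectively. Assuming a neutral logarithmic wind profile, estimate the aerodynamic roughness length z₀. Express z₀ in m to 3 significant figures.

Log law: V(z) ∝ ln(z/z₀). With r = V₁/V₂ = 20.4/24.46 = 0.83401,
r · ln(z₂/z₀) = ln(z₁/z₀) ⇒ ln z₀ = (ln z₁ − r·ln z₂)/(1 − r)
ln z₀ = (2.23001 − 0.83401×4.20170) / 0.16599 = -7.6770
z₀ = exp(-7.6770) = 0.0004634 m

z₀ ≈ 0.000463 m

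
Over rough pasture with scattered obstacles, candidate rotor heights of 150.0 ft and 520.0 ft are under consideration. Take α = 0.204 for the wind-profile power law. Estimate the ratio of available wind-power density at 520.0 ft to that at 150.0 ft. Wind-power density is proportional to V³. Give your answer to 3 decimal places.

Speed ratio: V_B/V_A = (z_B/z_A)^α = (520.0/150.0)^0.204 = (3.4667)^0.204 = 1.28867
Power-density ratio: P_B/P_A = (V_B/V_A)³ = (1.28867)³ = 2.14006

2.140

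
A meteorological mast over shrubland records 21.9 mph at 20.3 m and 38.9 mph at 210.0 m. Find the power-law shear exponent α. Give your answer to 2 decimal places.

Power law: V₂/V₁ = (z₂/z₁)^α ⇒ α = ln(V₂/V₁) / ln(z₂/z₁)
α = ln(38.9/21.9) / ln(210.0/20.3) = ln(1.7763) / ln(10.3448)
  = 0.57451 / 2.33649 = 0.24589

α ≈ 0.25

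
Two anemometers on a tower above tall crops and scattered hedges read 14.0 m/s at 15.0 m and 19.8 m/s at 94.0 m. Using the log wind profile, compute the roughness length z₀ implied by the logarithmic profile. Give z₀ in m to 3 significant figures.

z₀ ≈ 0.179 m

Log law: V(z) ∝ ln(z/z₀). With r = V₁/V₂ = 14.0/19.8 = 0.70707,
r · ln(z₂/z₀) = ln(z₁/z₀) ⇒ ln z₀ = (ln z₁ − r·ln z₂)/(1 − r)
ln z₀ = (2.70805 − 0.70707×4.54329) / 0.29293 = -1.7219
z₀ = exp(-1.7219) = 0.1787 m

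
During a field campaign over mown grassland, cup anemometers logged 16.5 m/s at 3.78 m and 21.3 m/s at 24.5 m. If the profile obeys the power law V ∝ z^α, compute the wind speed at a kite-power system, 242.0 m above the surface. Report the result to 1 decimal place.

29.1 m/s

First find α: α = ln(V₂/V₁)/ln(z₂/z₁) = ln(21.3/16.5)/ln(24.5/3.78) = 0.25535/1.86895 = 0.1366
Extrapolate from 24.5 m to 242.0 m: V₃ = 21.3 × (242.0/24.5)^0.1366 = 21.3 × 1.3674 = 29.1256 m/s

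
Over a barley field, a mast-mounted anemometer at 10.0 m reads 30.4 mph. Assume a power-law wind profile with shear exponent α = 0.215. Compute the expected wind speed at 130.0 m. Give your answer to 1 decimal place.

52.8 mph

Power-law profile: V₂ = V₁ · (z₂/z₁)^α
V₂ = 30.4 × (130.0/10.0)^0.215 = 30.4 × (13.0000)^0.215
    = 30.4 × 1.7358 = 52.7681 mph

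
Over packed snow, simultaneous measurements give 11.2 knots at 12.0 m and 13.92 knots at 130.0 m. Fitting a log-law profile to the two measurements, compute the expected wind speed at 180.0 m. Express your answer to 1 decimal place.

14.3 knots

Log law: V ∝ ln(z/z₀). From the pair, with r = V₁/V₂ = 0.80460,
ln z₀ = (ln z₁ − r·ln z₂)/(1 − r) = (2.4849 − 0.80460×4.8675)/0.19540 = -7.3259 → z₀ = 0.0006583 m
V₃ = V₁ · ln(z₃/z₀)/ln(z₁/z₀) = 11.2 × 12.5189/9.8108 = 14.2915 knots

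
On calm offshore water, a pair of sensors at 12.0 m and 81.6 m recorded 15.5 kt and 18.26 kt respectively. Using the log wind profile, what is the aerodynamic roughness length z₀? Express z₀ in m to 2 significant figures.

z₀ ≈ 0.00025 m

Log law: V(z) ∝ ln(z/z₀). With r = V₁/V₂ = 15.5/18.26 = 0.84885,
r · ln(z₂/z₀) = ln(z₁/z₀) ⇒ ln z₀ = (ln z₁ − r·ln z₂)/(1 − r)
ln z₀ = (2.48491 − 0.84885×4.40183) / 0.15115 = -8.2804
z₀ = exp(-8.2804) = 0.0002534 m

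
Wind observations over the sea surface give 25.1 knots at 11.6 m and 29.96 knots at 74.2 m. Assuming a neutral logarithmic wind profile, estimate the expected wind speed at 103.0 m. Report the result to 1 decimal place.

30.8 knots

Log law: V ∝ ln(z/z₀). From the pair, with r = V₁/V₂ = 0.83778,
ln z₀ = (ln z₁ − r·ln z₂)/(1 − r) = (2.4510 − 0.83778×4.3068)/0.16222 = -7.1333 → z₀ = 0.0007981 m
V₃ = V₁ · ln(z₃/z₀)/ln(z₁/z₀) = 25.1 × 11.7680/9.5843 = 30.8189 knots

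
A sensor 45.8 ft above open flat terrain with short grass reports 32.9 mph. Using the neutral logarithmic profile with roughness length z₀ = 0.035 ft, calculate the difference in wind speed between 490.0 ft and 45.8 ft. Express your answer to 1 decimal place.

10.9 mph

Log law: V₂ = V₁ · ln(z₂/z₀)/ln(z₁/z₀) = 32.9 × 9.5468/7.1767 = 43.7653 mph
ΔV = 43.7653 − 32.9 = 10.8653 mph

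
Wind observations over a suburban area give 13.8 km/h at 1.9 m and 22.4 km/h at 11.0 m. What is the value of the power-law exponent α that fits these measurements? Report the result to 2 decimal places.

α ≈ 0.28

Power law: V₂/V₁ = (z₂/z₁)^α ⇒ α = ln(V₂/V₁) / ln(z₂/z₁)
α = ln(22.4/13.8) / ln(11.0/1.9) = ln(1.6232) / ln(5.7895)
  = 0.48439 / 1.75604 = 0.27584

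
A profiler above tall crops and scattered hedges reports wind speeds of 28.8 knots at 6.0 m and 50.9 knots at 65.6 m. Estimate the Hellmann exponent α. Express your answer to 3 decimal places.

α ≈ 0.238

Power law: V₂/V₁ = (z₂/z₁)^α ⇒ α = ln(V₂/V₁) / ln(z₂/z₁)
α = ln(50.9/28.8) / ln(65.6/6.0) = ln(1.7674) / ln(10.9333)
  = 0.56949 / 2.39182 = 0.23810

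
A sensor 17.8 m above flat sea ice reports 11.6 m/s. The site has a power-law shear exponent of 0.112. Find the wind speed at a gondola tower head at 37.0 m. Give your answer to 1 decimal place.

Power-law profile: V₂ = V₁ · (z₂/z₁)^α
V₂ = 11.6 × (37.0/17.8)^0.112 = 11.6 × (2.0787)^0.112
    = 11.6 × 1.0854 = 12.5907 m/s

12.6 m/s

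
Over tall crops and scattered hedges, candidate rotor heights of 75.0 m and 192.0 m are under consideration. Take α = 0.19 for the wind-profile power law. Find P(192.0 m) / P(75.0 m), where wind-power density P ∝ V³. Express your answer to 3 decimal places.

Speed ratio: V_B/V_A = (z_B/z_A)^α = (192.0/75.0)^0.19 = (2.5600)^0.19 = 1.19554
Power-density ratio: P_B/P_A = (V_B/V_A)³ = (1.19554)³ = 1.70882

1.709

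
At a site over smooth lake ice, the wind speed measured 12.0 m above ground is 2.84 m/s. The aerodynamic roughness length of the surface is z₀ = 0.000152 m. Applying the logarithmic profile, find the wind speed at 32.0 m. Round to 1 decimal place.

3.1 m/s

Log law: V(z) ∝ ln(z/z₀), so V₂/V₁ = ln(z₂/z₀) / ln(z₁/z₀).
ln(32.0/0.000152) = 12.2574, ln(12.0/0.000152) = 11.2765
V₂ = 2.84 × 12.2574/11.2765 = 2.84 × 1.0870 = 3.0870 m/s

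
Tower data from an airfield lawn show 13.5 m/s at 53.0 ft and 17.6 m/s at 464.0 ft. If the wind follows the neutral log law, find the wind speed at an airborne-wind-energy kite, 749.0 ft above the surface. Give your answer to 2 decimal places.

18.50 m/s

Log law: V ∝ ln(z/z₀). From the pair, with r = V₁/V₂ = 0.76705,
ln z₀ = (ln z₁ − r·ln z₂)/(1 − r) = (3.9703 − 0.76705×6.1399)/0.23295 = -3.1735 → z₀ = 0.04186 ft
V₃ = V₁ · ln(z₃/z₀)/ln(z₁/z₀) = 13.5 × 9.7922/7.1438 = 18.5049 m/s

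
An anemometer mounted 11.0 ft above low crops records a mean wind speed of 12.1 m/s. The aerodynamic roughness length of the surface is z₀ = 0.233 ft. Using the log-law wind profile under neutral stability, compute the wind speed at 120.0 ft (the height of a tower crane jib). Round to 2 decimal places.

19.60 m/s

Log law: V(z) ∝ ln(z/z₀), so V₂/V₁ = ln(z₂/z₀) / ln(z₁/z₀).
ln(120.0/0.233) = 6.2442, ln(11.0/0.233) = 3.8546
V₂ = 12.1 × 6.2442/3.8546 = 12.1 × 1.6199 = 19.6012 m/s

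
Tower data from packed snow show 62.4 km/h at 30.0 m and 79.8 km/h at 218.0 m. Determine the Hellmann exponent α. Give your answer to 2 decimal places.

α ≈ 0.12

Power law: V₂/V₁ = (z₂/z₁)^α ⇒ α = ln(V₂/V₁) / ln(z₂/z₁)
α = ln(79.8/62.4) / ln(218.0/30.0) = ln(1.2788) / ln(7.2667)
  = 0.24596 / 1.98330 = 0.12401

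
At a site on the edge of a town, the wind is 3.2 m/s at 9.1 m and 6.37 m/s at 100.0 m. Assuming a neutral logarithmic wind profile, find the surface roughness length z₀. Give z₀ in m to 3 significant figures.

z₀ ≈ 0.810 m

Log law: V(z) ∝ ln(z/z₀). With r = V₁/V₂ = 3.2/6.37 = 0.50235,
r · ln(z₂/z₀) = ln(z₁/z₀) ⇒ ln z₀ = (ln z₁ − r·ln z₂)/(1 − r)
ln z₀ = (2.20827 − 0.50235×4.60517) / 0.49765 = -0.2113
z₀ = exp(-0.2113) = 0.8095 m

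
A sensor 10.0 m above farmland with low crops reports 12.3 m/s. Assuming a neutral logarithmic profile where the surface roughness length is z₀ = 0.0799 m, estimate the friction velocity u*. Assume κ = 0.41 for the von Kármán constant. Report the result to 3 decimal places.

Log law: V(z) = (u*/κ) · ln(z/z₀) ⇒ u* = κ · V / ln(z/z₀)
u* = 0.41 × 12.3 / ln(10.0/0.0799) = 0.41 × 12.3 / 4.8296
   = 5.0430 / 4.8296 = 1.0442 m/s

u* ≈ 1.044 m/s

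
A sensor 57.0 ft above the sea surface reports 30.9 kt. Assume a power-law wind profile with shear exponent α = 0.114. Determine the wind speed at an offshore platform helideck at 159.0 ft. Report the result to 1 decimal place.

Power-law profile: V₂ = V₁ · (z₂/z₁)^α
V₂ = 30.9 × (159.0/57.0)^0.114 = 30.9 × (2.7895)^0.114
    = 30.9 × 1.1241 = 34.7335 kt

34.7 kt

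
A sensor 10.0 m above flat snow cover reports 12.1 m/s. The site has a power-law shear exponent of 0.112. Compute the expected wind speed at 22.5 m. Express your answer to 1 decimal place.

Power-law profile: V₂ = V₁ · (z₂/z₁)^α
V₂ = 12.1 × (22.5/10.0)^0.112 = 12.1 × (2.2500)^0.112
    = 12.1 × 1.0951 = 13.2504 m/s

13.3 m/s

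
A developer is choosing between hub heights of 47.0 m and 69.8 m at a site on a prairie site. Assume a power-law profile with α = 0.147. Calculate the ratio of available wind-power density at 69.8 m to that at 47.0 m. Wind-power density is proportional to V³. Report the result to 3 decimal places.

1.191

Speed ratio: V_B/V_A = (z_B/z_A)^α = (69.8/47.0)^0.147 = (1.4851)^0.147 = 1.05986
Power-density ratio: P_B/P_A = (V_B/V_A)³ = (1.05986)³ = 1.19054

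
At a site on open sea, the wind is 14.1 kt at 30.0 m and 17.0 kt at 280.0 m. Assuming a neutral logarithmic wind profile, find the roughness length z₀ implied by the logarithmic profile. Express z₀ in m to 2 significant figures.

z₀ ≈ 0.00058 m

Log law: V(z) ∝ ln(z/z₀). With r = V₁/V₂ = 14.1/17.0 = 0.82941,
r · ln(z₂/z₀) = ln(z₁/z₀) ⇒ ln z₀ = (ln z₁ − r·ln z₂)/(1 − r)
ln z₀ = (3.40120 − 0.82941×5.63479) / 0.17059 = -7.4587
z₀ = exp(-7.4587) = 0.0005764 m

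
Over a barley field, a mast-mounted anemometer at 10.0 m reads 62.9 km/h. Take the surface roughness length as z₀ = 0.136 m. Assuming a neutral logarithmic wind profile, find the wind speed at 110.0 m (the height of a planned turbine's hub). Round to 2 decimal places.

98.00 km/h

Log law: V(z) ∝ ln(z/z₀), so V₂/V₁ = ln(z₂/z₀) / ln(z₁/z₀).
ln(110.0/0.136) = 6.6956, ln(10.0/0.136) = 4.2977
V₂ = 62.9 × 6.6956/4.2977 = 62.9 × 1.5580 = 97.9951 km/h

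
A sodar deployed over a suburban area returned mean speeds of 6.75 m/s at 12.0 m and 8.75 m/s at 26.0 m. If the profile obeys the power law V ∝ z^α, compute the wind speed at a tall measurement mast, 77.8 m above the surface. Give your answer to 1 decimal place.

12.6 m/s

First find α: α = ln(V₂/V₁)/ln(z₂/z₁) = ln(8.75/6.75)/ln(26.0/12.0) = 0.25951/0.77319 = 0.3356
Extrapolate from 26.0 m to 77.8 m: V₃ = 8.75 × (77.8/26.0)^0.3356 = 8.75 × 1.4447 = 12.6408 m/s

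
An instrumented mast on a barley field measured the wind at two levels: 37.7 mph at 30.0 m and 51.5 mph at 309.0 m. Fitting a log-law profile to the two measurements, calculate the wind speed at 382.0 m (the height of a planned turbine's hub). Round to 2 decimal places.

52.75 mph

Log law: V ∝ ln(z/z₀). From the pair, with r = V₁/V₂ = 0.73204,
ln z₀ = (ln z₁ − r·ln z₂)/(1 − r) = (3.4012 − 0.73204×5.7333)/0.26796 = -2.9699 → z₀ = 0.05131 m
V₃ = V₁ · ln(z₃/z₀)/ln(z₁/z₀) = 37.7 × 8.9154/6.3711 = 52.7549 mph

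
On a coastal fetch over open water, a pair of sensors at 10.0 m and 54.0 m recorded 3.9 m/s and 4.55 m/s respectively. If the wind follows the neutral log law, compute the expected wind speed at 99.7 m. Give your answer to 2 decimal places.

Log law: V ∝ ln(z/z₀). From the pair, with r = V₁/V₂ = 0.85714,
ln z₀ = (ln z₁ − r·ln z₂)/(1 − r) = (2.3026 − 0.85714×3.9890)/0.14286 = -7.8158 → z₀ = 0.0004033 m
V₃ = V₁ · ln(z₃/z₀)/ln(z₁/z₀) = 3.9 × 12.4180/10.1184 = 4.7863 m/s

4.79 m/s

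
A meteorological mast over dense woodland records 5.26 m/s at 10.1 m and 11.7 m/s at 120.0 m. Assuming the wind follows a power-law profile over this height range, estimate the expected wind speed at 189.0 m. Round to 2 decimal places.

13.55 m/s

First find α: α = ln(V₂/V₁)/ln(z₂/z₁) = ln(11.7/5.26)/ln(120.0/10.1) = 0.79946/2.47496 = 0.3230
Extrapolate from 120.0 m to 189.0 m: V₃ = 11.7 × (189.0/120.0)^0.3230 = 11.7 × 1.1580 = 13.5491 m/s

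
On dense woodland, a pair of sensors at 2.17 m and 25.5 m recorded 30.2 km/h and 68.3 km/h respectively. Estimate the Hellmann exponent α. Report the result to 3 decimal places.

Power law: V₂/V₁ = (z₂/z₁)^α ⇒ α = ln(V₂/V₁) / ln(z₂/z₁)
α = ln(68.3/30.2) / ln(25.5/2.17) = ln(2.2616) / ln(11.7512)
  = 0.81607 / 2.46395 = 0.33120

α ≈ 0.331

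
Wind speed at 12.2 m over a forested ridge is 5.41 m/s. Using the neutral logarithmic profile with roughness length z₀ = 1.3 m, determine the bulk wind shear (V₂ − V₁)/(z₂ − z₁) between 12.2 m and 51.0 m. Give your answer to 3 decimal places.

0.089 m/s/m

Log law: V₂ = V₁ · ln(z₂/z₀)/ln(z₁/z₀) = 5.41 × 3.6695/2.2391 = 8.8661 m/s
ΔV/Δz = (8.8661 − 5.41)/(51.0 − 12.2) = 3.4561/38.8000 = 0.08907 m/s/m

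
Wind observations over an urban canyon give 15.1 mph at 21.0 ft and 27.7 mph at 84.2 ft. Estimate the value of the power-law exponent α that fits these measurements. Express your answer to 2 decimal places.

Power law: V₂/V₁ = (z₂/z₁)^α ⇒ α = ln(V₂/V₁) / ln(z₂/z₁)
α = ln(27.7/15.1) / ln(84.2/21.0) = ln(1.8344) / ln(4.0095)
  = 0.60674 / 1.38867 = 0.43692

α ≈ 0.44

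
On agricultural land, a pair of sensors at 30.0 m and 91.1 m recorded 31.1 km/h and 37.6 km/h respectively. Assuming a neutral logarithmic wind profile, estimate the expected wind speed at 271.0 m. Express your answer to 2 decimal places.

43.98 km/h

Log law: V ∝ ln(z/z₀). From the pair, with r = V₁/V₂ = 0.82713,
ln z₀ = (ln z₁ − r·ln z₂)/(1 − r) = (3.4012 − 0.82713×4.5120)/0.17287 = -1.9134 → z₀ = 0.1476 m
V₃ = V₁ · ln(z₃/z₀)/ln(z₁/z₀) = 31.1 × 7.5155/5.3146 = 43.9795 km/h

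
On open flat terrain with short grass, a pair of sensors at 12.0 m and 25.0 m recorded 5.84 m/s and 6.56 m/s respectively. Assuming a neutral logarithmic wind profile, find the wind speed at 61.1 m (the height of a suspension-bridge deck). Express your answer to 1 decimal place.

Log law: V ∝ ln(z/z₀). From the pair, with r = V₁/V₂ = 0.89024,
ln z₀ = (ln z₁ − r·ln z₂)/(1 − r) = (2.4849 − 0.89024×3.2189)/0.10976 = -3.4684 → z₀ = 0.03117 m
V₃ = V₁ · ln(z₃/z₀)/ln(z₁/z₀) = 5.84 × 7.5809/5.9533 = 7.4366 m/s

7.4 m/s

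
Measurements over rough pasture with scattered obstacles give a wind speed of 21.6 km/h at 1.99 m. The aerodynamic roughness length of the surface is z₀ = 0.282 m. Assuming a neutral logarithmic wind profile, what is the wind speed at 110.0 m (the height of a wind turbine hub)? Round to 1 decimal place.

Log law: V(z) ∝ ln(z/z₀), so V₂/V₁ = ln(z₂/z₀) / ln(z₁/z₀).
ln(110.0/0.282) = 5.9663, ln(1.99/0.282) = 1.9540
V₂ = 21.6 × 5.9663/1.9540 = 21.6 × 3.0534 = 65.9539 km/h

66.0 km/h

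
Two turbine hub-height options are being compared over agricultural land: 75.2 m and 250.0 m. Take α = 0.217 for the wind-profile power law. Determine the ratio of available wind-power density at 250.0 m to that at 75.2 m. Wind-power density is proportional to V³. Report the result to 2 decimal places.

Speed ratio: V_B/V_A = (z_B/z_A)^α = (250.0/75.2)^0.217 = (3.3245)^0.217 = 1.29782
Power-density ratio: P_B/P_A = (V_B/V_A)³ = (1.29782)³ = 2.18595

2.19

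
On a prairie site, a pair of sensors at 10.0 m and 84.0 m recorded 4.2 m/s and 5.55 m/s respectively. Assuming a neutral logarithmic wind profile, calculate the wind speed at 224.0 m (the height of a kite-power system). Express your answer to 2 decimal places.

Log law: V ∝ ln(z/z₀). From the pair, with r = V₁/V₂ = 0.75676,
ln z₀ = (ln z₁ − r·ln z₂)/(1 − r) = (2.3026 − 0.75676×4.4308)/0.24324 = -4.3186 → z₀ = 0.01332 m
V₃ = V₁ · ln(z₃/z₀)/ln(z₁/z₀) = 4.2 × 9.7302/6.6212 = 6.1722 m/s

6.17 m/s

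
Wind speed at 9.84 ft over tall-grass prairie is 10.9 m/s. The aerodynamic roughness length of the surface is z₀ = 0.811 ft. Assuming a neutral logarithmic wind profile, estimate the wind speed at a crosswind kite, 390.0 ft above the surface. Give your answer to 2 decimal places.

Log law: V(z) ∝ ln(z/z₀), so V₂/V₁ = ln(z₂/z₀) / ln(z₁/z₀).
ln(390.0/0.811) = 6.1756, ln(9.84/0.811) = 2.4959
V₂ = 10.9 × 6.1756/2.4959 = 10.9 × 2.4743 = 26.9695 m/s

26.97 m/s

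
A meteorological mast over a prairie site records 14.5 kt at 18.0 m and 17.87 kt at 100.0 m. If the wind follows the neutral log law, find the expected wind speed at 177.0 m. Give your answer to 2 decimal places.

Log law: V ∝ ln(z/z₀). From the pair, with r = V₁/V₂ = 0.81142,
ln z₀ = (ln z₁ − r·ln z₂)/(1 − r) = (2.8904 − 0.81142×4.6052)/0.18858 = -4.4878 → z₀ = 0.01124 m
V₃ = V₁ · ln(z₃/z₀)/ln(z₁/z₀) = 14.5 × 9.6640/7.3782 = 18.9921 kt

18.99 kt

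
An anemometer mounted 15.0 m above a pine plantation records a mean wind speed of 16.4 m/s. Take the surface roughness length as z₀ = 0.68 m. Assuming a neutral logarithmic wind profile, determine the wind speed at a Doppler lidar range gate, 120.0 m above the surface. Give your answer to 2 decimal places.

Log law: V(z) ∝ ln(z/z₀), so V₂/V₁ = ln(z₂/z₀) / ln(z₁/z₀).
ln(120.0/0.68) = 5.1732, ln(15.0/0.68) = 3.0937
V₂ = 16.4 × 5.1732/3.0937 = 16.4 × 1.6722 = 27.4233 m/s

27.42 m/s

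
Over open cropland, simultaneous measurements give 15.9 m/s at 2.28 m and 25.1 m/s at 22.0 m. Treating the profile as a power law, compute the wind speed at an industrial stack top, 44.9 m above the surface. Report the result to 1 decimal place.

First find α: α = ln(V₂/V₁)/ln(z₂/z₁) = ln(25.1/15.9)/ln(22.0/2.28) = 0.45655/2.26687 = 0.2014
Extrapolate from 22.0 m to 44.9 m: V₃ = 25.1 × (44.9/22.0)^0.2014 = 25.1 × 1.1545 = 28.9783 m/s

29.0 m/s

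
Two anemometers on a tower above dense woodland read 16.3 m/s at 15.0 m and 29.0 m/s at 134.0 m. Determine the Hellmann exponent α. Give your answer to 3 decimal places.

α ≈ 0.263

Power law: V₂/V₁ = (z₂/z₁)^α ⇒ α = ln(V₂/V₁) / ln(z₂/z₁)
α = ln(29.0/16.3) / ln(134.0/15.0) = ln(1.7791) / ln(8.9333)
  = 0.57613 / 2.18979 = 0.26310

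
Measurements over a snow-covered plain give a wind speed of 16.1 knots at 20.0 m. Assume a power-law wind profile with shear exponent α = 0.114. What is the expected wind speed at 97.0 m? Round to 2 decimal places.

Power-law profile: V₂ = V₁ · (z₂/z₁)^α
V₂ = 16.1 × (97.0/20.0)^0.114 = 16.1 × (4.8500)^0.114
    = 16.1 × 1.1972 = 19.2753 knots

19.28 knots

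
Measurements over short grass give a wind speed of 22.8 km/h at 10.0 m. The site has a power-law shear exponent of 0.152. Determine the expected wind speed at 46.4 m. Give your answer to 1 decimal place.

28.8 km/h

Power-law profile: V₂ = V₁ · (z₂/z₁)^α
V₂ = 22.8 × (46.4/10.0)^0.152 = 22.8 × (4.6400)^0.152
    = 22.8 × 1.2627 = 28.7903 km/h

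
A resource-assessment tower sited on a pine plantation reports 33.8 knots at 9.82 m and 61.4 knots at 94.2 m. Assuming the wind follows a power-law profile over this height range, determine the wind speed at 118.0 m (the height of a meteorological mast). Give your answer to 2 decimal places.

First find α: α = ln(V₂/V₁)/ln(z₂/z₁) = ln(61.4/33.8)/ln(94.2/9.82) = 0.59695/2.26100 = 0.2640
Extrapolate from 94.2 m to 118.0 m: V₃ = 61.4 × (118.0/94.2)^0.2640 = 61.4 × 1.0613 = 65.1625 knots

65.16 knots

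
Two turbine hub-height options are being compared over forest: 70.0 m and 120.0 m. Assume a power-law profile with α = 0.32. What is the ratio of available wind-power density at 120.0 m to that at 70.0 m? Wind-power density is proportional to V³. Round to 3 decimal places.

1.678

Speed ratio: V_B/V_A = (z_B/z_A)^α = (120.0/70.0)^0.32 = (1.7143)^0.32 = 1.18825
Power-density ratio: P_B/P_A = (V_B/V_A)³ = (1.18825)³ = 1.67772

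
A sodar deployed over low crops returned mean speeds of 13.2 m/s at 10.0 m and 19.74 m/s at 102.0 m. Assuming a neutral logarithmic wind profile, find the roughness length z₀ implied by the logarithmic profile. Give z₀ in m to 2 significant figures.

Log law: V(z) ∝ ln(z/z₀). With r = V₁/V₂ = 13.2/19.74 = 0.66869,
r · ln(z₂/z₀) = ln(z₁/z₀) ⇒ ln z₀ = (ln z₁ − r·ln z₂)/(1 − r)
ln z₀ = (2.30259 − 0.66869×4.62497) / 0.33131 = -2.3848
z₀ = exp(-2.3848) = 0.09211 m

z₀ ≈ 0.092 m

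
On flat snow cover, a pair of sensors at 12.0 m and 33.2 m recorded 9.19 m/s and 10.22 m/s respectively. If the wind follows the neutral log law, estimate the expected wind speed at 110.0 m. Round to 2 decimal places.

Log law: V ∝ ln(z/z₀). From the pair, with r = V₁/V₂ = 0.89922,
ln z₀ = (ln z₁ − r·ln z₂)/(1 − r) = (2.4849 − 0.89922×3.5025)/0.10078 = -6.5948 → z₀ = 0.001367 m
V₃ = V₁ · ln(z₃/z₀)/ln(z₁/z₀) = 9.19 × 11.2953/9.0797 = 11.4325 m/s

11.43 m/s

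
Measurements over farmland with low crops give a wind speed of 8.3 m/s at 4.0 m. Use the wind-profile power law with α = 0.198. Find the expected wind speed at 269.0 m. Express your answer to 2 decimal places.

19.10 m/s

Power-law profile: V₂ = V₁ · (z₂/z₁)^α
V₂ = 8.3 × (269.0/4.0)^0.198 = 8.3 × (67.2500)^0.198
    = 8.3 × 2.3008 = 19.0968 m/s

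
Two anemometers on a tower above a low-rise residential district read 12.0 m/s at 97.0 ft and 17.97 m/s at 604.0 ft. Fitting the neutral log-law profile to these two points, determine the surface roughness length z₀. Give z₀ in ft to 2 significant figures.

z₀ ≈ 2.5 ft

Log law: V(z) ∝ ln(z/z₀). With r = V₁/V₂ = 12.0/17.97 = 0.66778,
r · ln(z₂/z₀) = ln(z₁/z₀) ⇒ ln z₀ = (ln z₁ − r·ln z₂)/(1 − r)
ln z₀ = (4.57471 − 0.66778×6.40357) / 0.33222 = 0.8986
z₀ = exp(0.8986) = 2.456 ft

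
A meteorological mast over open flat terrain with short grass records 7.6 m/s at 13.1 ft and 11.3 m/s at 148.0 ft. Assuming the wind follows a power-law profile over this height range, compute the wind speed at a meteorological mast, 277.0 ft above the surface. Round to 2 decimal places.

12.52 m/s

First find α: α = ln(V₂/V₁)/ln(z₂/z₁) = ln(11.3/7.6)/ln(148.0/13.1) = 0.39665/2.42460 = 0.1636
Extrapolate from 148.0 ft to 277.0 ft: V₃ = 11.3 × (277.0/148.0)^0.1636 = 11.3 × 1.1080 = 12.5202 m/s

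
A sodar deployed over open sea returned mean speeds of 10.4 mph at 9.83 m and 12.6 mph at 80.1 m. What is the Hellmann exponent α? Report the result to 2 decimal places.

α ≈ 0.09

Power law: V₂/V₁ = (z₂/z₁)^α ⇒ α = ln(V₂/V₁) / ln(z₂/z₁)
α = ln(12.6/10.4) / ln(80.1/9.83) = ln(1.2115) / ln(8.1485)
  = 0.19189 / 2.09784 = 0.09147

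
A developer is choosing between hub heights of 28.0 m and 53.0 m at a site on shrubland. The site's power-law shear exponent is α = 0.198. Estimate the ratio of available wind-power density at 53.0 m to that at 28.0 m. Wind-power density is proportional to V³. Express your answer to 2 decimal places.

1.46

Speed ratio: V_B/V_A = (z_B/z_A)^α = (53.0/28.0)^0.198 = (1.8929)^0.198 = 1.13467
Power-density ratio: P_B/P_A = (V_B/V_A)³ = (1.13467)³ = 1.46086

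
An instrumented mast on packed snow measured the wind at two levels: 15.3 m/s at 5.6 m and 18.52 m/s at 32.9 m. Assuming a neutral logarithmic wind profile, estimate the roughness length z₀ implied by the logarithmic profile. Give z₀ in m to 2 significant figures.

Log law: V(z) ∝ ln(z/z₀). With r = V₁/V₂ = 15.3/18.52 = 0.82613,
r · ln(z₂/z₀) = ln(z₁/z₀) ⇒ ln z₀ = (ln z₁ − r·ln z₂)/(1 − r)
ln z₀ = (1.72277 − 0.82613×3.49347) / 0.17387 = -6.6908
z₀ = exp(-6.6908) = 0.001242 m

z₀ ≈ 0.0012 m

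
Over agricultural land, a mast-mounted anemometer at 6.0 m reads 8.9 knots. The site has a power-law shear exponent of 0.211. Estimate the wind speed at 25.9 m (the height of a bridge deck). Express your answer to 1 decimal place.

12.1 knots

Power-law profile: V₂ = V₁ · (z₂/z₁)^α
V₂ = 8.9 × (25.9/6.0)^0.211 = 8.9 × (4.3167)^0.211
    = 8.9 × 1.3615 = 12.1173 knots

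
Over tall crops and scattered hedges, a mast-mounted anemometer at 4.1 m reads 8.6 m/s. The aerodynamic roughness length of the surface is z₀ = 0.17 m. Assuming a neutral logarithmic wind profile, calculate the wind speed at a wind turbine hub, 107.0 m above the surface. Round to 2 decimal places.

17.41 m/s

Log law: V(z) ∝ ln(z/z₀), so V₂/V₁ = ln(z₂/z₀) / ln(z₁/z₀).
ln(107.0/0.17) = 6.4448, ln(4.1/0.17) = 3.1829
V₂ = 8.6 × 6.4448/3.1829 = 8.6 × 2.0248 = 17.4132 m/s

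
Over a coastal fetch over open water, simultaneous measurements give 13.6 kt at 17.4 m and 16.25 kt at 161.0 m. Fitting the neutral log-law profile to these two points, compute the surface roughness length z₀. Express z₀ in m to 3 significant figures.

Log law: V(z) ∝ ln(z/z₀). With r = V₁/V₂ = 13.6/16.25 = 0.83692,
r · ln(z₂/z₀) = ln(z₁/z₀) ⇒ ln z₀ = (ln z₁ − r·ln z₂)/(1 − r)
ln z₀ = (2.85647 − 0.83692×5.08140) / 0.16308 = -8.5621
z₀ = exp(-8.5621) = 0.0001912 m

z₀ ≈ 0.000191 m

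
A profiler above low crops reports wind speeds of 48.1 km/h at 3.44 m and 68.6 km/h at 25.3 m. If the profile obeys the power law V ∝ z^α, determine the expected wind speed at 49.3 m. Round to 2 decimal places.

77.25 km/h

First find α: α = ln(V₂/V₁)/ln(z₂/z₁) = ln(68.6/48.1)/ln(25.3/3.44) = 0.35501/1.99533 = 0.1779
Extrapolate from 25.3 m to 49.3 m: V₃ = 68.6 × (49.3/25.3)^0.1779 = 68.6 × 1.1260 = 77.2453 km/h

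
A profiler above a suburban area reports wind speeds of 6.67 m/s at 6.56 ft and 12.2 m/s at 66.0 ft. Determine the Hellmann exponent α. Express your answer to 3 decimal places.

Power law: V₂/V₁ = (z₂/z₁)^α ⇒ α = ln(V₂/V₁) / ln(z₂/z₁)
α = ln(12.2/6.67) / ln(66.0/6.56) = ln(1.8291) / ln(10.0610)
  = 0.60382 / 2.30866 = 0.26154

α ≈ 0.262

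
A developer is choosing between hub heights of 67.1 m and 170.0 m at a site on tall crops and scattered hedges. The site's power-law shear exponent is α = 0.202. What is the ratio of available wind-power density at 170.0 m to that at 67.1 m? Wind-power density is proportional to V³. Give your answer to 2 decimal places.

1.76

Speed ratio: V_B/V_A = (z_B/z_A)^α = (170.0/67.1)^0.202 = (2.5335)^0.202 = 1.20657
Power-density ratio: P_B/P_A = (V_B/V_A)³ = (1.20657)³ = 1.75654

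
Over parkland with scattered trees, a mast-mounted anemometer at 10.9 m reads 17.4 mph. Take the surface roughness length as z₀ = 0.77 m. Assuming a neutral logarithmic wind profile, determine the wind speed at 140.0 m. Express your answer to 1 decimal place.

Log law: V(z) ∝ ln(z/z₀), so V₂/V₁ = ln(z₂/z₀) / ln(z₁/z₀).
ln(140.0/0.77) = 5.2030, ln(10.9/0.77) = 2.6501
V₂ = 17.4 × 5.2030/2.6501 = 17.4 × 1.9633 = 34.1615 mph

34.2 mph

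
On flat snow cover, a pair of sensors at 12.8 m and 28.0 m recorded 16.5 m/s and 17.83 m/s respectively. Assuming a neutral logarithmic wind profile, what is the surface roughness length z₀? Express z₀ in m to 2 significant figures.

z₀ ≈ 0.00078 m

Log law: V(z) ∝ ln(z/z₀). With r = V₁/V₂ = 16.5/17.83 = 0.92541,
r · ln(z₂/z₀) = ln(z₁/z₀) ⇒ ln z₀ = (ln z₁ − r·ln z₂)/(1 − r)
ln z₀ = (2.54945 − 0.92541×3.33220) / 0.07459 = -7.1615
z₀ = exp(-7.1615) = 0.0007759 m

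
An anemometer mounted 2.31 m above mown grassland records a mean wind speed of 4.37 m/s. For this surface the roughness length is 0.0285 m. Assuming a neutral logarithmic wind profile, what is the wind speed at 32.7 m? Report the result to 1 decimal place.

7.0 m/s

Log law: V(z) ∝ ln(z/z₀), so V₂/V₁ = ln(z₂/z₀) / ln(z₁/z₀).
ln(32.7/0.0285) = 7.0452, ln(2.31/0.0285) = 4.3951
V₂ = 4.37 × 7.0452/4.3951 = 4.37 × 1.6030 = 7.0050 m/s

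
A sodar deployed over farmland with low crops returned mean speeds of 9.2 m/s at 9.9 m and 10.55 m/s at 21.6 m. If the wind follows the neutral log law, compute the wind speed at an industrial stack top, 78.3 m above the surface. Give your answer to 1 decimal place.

12.8 m/s

Log law: V ∝ ln(z/z₀). From the pair, with r = V₁/V₂ = 0.87204,
ln z₀ = (ln z₁ − r·ln z₂)/(1 − r) = (2.2925 − 0.87204×3.0727)/0.12796 = -3.0241 → z₀ = 0.04860 m
V₃ = V₁ · ln(z₃/z₀)/ln(z₁/z₀) = 9.2 × 7.3846/5.3166 = 12.7785 m/s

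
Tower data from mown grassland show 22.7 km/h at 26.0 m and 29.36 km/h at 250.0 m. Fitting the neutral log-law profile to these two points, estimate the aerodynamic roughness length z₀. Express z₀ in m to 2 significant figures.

Log law: V(z) ∝ ln(z/z₀). With r = V₁/V₂ = 22.7/29.36 = 0.77316,
r · ln(z₂/z₀) = ln(z₁/z₀) ⇒ ln z₀ = (ln z₁ − r·ln z₂)/(1 − r)
ln z₀ = (3.25810 − 0.77316×5.52146) / 0.22684 = -4.4564
z₀ = exp(-4.4564) = 0.01160 m

z₀ ≈ 0.012 m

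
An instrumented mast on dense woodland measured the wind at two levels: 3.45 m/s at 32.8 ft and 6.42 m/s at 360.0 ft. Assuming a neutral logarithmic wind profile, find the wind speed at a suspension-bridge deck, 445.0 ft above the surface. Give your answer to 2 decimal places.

Log law: V ∝ ln(z/z₀). From the pair, with r = V₁/V₂ = 0.53738,
ln z₀ = (ln z₁ − r·ln z₂)/(1 − r) = (3.4904 − 0.53738×5.8861)/0.46262 = 0.7076 → z₀ = 2.029 ft
V₃ = V₁ · ln(z₃/z₀)/ln(z₁/z₀) = 3.45 × 5.3905/2.7829 = 6.6828 m/s

6.68 m/s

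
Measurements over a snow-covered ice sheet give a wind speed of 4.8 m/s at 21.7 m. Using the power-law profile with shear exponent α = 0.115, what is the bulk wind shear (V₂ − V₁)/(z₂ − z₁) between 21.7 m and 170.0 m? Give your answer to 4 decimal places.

0.0086 m/s/m

Power law: V₂ = V₁ · (z₂/z₁)^α = 4.8 × (7.8341)^0.115 = 6.0821 m/s
ΔV/Δz = (6.0821 − 4.8)/(170.0 − 21.7) = 1.2821/148.3000 = 0.00864 m/s/m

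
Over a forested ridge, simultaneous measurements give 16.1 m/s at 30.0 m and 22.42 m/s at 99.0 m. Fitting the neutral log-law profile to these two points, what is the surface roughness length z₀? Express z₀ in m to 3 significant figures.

Log law: V(z) ∝ ln(z/z₀). With r = V₁/V₂ = 16.1/22.42 = 0.71811,
r · ln(z₂/z₀) = ln(z₁/z₀) ⇒ ln z₀ = (ln z₁ − r·ln z₂)/(1 − r)
ln z₀ = (3.40120 − 0.71811×4.59512) / 0.28189 = 0.3597
z₀ = exp(0.3597) = 1.433 m

z₀ ≈ 1.43 m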